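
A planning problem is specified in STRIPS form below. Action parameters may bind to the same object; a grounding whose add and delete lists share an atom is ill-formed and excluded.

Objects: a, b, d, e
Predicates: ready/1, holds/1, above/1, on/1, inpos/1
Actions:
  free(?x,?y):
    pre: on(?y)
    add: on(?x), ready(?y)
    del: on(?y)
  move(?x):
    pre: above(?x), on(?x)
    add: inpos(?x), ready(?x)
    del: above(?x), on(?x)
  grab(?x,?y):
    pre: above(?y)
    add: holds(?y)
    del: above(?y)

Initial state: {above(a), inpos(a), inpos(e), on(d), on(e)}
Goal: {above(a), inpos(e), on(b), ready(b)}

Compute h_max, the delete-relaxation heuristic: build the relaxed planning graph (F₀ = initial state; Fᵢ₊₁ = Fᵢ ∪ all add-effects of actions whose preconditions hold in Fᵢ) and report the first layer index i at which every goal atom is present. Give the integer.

F0 = init (5 atoms)
F1 = F0 ∪ {holds(a), on(a), on(b), ready(d), ready(e)}  (10 atoms)
F2 = F1 ∪ {ready(a), ready(b)}  (12 atoms)
goal ⊆ F2  ⇒  h_max = 2

2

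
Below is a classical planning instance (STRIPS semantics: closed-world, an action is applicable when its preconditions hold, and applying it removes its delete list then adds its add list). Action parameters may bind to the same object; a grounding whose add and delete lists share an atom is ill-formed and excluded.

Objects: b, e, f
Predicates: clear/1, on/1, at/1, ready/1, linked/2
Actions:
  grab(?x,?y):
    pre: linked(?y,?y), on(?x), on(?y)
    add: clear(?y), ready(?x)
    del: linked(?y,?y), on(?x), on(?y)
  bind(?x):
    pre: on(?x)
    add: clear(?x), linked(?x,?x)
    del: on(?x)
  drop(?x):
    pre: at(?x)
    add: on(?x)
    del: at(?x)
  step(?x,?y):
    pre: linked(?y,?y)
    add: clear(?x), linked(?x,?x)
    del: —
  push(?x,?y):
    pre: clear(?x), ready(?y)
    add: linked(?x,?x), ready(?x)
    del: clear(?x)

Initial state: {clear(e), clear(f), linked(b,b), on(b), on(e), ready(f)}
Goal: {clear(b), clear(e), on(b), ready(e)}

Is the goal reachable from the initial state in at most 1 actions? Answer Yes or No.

No

1. step(b,b)  →  {clear(b), clear(e), clear(f), linked(b,b), on(b), on(e), ready(f)}
2. step(e,b)  →  {clear(b), clear(e), clear(f), linked(b,b), linked(e,e), on(b), on(e), ready(f)}
3. grab(e,e)  →  {clear(b), clear(e), clear(f), linked(b,b), on(b), ready(e), ready(f)}
optimal plan length = 3; 3 > 1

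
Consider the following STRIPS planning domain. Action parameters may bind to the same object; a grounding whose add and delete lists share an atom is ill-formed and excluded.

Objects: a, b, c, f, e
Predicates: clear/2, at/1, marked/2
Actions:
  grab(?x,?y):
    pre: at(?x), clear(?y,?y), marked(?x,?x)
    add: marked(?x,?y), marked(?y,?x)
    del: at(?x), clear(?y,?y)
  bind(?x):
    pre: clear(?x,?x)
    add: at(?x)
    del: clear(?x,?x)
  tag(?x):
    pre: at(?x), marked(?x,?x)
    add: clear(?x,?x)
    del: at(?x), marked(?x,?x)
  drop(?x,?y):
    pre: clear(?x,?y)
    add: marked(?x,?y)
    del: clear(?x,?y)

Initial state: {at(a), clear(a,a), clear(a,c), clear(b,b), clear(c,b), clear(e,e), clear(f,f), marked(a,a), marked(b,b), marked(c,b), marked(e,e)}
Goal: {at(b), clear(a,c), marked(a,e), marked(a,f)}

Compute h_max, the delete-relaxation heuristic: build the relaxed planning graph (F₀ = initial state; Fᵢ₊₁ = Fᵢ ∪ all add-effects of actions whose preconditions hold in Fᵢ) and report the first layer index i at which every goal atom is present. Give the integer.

1

F0 = init (11 atoms)
F1 = F0 ∪ {at(b), at(e), at(f), marked(a,b), marked(a,c), marked(a,e), marked(a,f), marked(b,a), marked(e,a), marked(f,a), marked(f,f)}  (22 atoms)
goal ⊆ F1  ⇒  h_max = 1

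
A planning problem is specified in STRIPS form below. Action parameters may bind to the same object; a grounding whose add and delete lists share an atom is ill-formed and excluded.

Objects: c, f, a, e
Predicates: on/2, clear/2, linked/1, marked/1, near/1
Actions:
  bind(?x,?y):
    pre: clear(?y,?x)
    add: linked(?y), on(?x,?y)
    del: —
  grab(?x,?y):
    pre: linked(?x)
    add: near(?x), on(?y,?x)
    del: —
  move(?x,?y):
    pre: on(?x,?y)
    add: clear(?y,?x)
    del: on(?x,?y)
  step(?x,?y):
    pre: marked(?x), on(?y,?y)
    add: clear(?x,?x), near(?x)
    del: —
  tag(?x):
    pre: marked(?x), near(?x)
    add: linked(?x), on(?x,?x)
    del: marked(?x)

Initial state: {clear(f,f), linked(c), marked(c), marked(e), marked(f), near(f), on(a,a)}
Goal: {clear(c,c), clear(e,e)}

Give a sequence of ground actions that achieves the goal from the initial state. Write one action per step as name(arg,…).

step(c,a); step(e,a)

1. step(c,a)  →  {clear(c,c), clear(f,f), linked(c), marked(c), marked(e), marked(f), near(c), near(f), on(a,a)}
2. step(e,a)  →  {clear(c,c), clear(e,e), clear(f,f), linked(c), marked(c), marked(e), marked(f), near(c), near(e), near(f), on(a,a)}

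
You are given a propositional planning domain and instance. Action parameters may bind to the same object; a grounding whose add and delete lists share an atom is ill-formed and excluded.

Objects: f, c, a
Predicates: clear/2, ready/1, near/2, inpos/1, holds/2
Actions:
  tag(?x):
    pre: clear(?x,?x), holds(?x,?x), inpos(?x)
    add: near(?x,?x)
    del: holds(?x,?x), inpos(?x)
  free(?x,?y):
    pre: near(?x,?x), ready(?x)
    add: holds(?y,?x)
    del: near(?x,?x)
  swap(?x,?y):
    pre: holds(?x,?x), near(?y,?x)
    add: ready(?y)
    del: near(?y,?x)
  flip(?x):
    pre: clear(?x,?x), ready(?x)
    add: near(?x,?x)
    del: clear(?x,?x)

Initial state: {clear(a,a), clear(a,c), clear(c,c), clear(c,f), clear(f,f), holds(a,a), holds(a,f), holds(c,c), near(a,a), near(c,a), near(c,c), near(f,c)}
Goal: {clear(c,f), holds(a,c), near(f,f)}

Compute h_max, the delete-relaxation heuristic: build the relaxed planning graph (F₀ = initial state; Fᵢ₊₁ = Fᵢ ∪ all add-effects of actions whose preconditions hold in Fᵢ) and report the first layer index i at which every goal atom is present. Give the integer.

F0 = init (12 atoms)
F1 = F0 ∪ {ready(a), ready(c), ready(f)}  (15 atoms)
F2 = F1 ∪ {holds(a,c), holds(c,a), holds(f,a), holds(f,c), near(f,f)}  (20 atoms)
goal ⊆ F2  ⇒  h_max = 2

2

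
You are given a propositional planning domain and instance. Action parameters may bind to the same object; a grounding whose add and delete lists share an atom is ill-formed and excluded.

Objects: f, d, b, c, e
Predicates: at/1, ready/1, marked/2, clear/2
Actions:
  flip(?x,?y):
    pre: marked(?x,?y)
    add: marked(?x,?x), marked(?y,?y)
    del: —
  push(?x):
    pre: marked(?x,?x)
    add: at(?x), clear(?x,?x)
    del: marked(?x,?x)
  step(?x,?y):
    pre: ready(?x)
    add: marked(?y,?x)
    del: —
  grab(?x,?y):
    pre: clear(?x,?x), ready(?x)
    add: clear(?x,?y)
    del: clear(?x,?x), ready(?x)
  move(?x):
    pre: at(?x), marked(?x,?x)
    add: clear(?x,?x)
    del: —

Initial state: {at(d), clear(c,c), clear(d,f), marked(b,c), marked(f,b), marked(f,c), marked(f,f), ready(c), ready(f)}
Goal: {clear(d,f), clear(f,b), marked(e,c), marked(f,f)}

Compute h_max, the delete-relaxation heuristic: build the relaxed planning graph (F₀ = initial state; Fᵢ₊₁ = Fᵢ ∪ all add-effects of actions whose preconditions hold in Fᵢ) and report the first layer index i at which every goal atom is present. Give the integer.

2

F0 = init (9 atoms)
F1 = F0 ∪ {at(f), clear(c,b), clear(c,d), clear(c,e), clear(c,f), clear(f,f), marked(b,b), marked(b,f), marked(c,c), marked(c,f), marked(d,c), marked(d,f), marked(e,c), marked(e,f)}  (23 atoms)
F2 = F1 ∪ {at(b), at(c), clear(b,b), clear(f,b), clear(f,c), clear(f,d), clear(f,e), marked(d,d), marked(e,e)}  (32 atoms)
goal ⊆ F2  ⇒  h_max = 2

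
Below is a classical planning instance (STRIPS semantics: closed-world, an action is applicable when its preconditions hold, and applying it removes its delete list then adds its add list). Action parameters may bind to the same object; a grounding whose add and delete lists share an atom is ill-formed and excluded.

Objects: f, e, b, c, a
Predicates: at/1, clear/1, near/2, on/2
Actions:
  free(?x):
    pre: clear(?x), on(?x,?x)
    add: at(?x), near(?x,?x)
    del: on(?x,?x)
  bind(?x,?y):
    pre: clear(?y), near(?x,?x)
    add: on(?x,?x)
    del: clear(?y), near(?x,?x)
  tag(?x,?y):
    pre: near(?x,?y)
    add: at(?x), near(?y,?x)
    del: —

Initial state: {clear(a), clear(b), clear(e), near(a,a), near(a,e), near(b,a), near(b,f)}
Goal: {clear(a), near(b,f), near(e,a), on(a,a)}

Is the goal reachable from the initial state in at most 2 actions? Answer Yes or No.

Yes

1. bind(a,e)  →  {clear(a), clear(b), near(a,e), near(b,a), near(b,f), on(a,a)}
2. tag(a,e)  →  {at(a), clear(a), clear(b), near(a,e), near(b,a), near(b,f), near(e,a), on(a,a)}
optimal plan length = 2; 2 ≤ 2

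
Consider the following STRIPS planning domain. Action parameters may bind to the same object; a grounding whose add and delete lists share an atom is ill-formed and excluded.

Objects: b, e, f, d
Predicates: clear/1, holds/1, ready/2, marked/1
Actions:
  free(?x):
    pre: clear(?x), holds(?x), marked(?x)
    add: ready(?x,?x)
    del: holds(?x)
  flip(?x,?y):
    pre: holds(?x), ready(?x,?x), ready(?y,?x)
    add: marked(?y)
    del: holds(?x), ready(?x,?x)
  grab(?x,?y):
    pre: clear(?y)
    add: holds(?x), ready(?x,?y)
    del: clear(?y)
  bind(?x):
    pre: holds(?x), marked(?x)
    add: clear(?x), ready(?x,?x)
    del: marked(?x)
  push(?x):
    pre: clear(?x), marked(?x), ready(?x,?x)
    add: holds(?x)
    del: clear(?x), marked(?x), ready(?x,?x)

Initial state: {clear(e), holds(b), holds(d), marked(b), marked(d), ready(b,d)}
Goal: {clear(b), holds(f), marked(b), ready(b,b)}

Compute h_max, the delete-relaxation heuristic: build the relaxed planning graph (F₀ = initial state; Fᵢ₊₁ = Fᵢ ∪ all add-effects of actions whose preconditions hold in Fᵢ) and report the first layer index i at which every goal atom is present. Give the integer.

F0 = init (6 atoms)
F1 = F0 ∪ {clear(b), clear(d), holds(e), holds(f), ready(b,b), ready(b,e), ready(d,d), ready(d,e), ready(e,e), ready(f,e)}  (16 atoms)
goal ⊆ F1  ⇒  h_max = 1

1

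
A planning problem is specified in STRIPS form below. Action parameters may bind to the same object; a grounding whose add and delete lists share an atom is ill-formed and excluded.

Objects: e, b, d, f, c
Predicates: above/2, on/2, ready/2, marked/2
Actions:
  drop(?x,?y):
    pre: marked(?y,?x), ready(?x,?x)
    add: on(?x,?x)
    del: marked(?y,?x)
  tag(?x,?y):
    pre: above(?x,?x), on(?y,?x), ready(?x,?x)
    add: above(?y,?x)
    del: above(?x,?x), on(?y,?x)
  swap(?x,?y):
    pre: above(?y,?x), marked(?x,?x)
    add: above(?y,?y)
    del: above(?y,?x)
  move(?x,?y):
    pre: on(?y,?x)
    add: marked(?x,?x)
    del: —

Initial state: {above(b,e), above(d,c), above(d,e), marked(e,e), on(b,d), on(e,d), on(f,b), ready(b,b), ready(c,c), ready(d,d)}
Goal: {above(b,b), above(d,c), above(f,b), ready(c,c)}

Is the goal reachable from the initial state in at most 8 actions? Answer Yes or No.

1. swap(e,b)  →  {above(b,b), above(d,c), above(d,e), marked(e,e), on(b,d), on(e,d), on(f,b), ready(b,b), ready(c,c), ready(d,d)}
2. tag(b,f)  →  {above(d,c), above(d,e), above(f,b), marked(e,e), on(b,d), on(e,d), ready(b,b), ready(c,c), ready(d,d)}
3. swap(e,d)  →  {above(d,c), above(d,d), above(f,b), marked(e,e), on(b,d), on(e,d), ready(b,b), ready(c,c), ready(d,d)}
4. tag(d,b)  →  {above(b,d), above(d,c), above(f,b), marked(e,e), on(e,d), ready(b,b), ready(c,c), ready(d,d)}
5. move(d,e)  →  {above(b,d), above(d,c), above(f,b), marked(d,d), marked(e,e), on(e,d), ready(b,b), ready(c,c), ready(d,d)}
6. swap(d,b)  →  {above(b,b), above(d,c), above(f,b), marked(d,d), marked(e,e), on(e,d), ready(b,b), ready(c,c), ready(d,d)}
optimal plan length = 6; 6 ≤ 8

Yes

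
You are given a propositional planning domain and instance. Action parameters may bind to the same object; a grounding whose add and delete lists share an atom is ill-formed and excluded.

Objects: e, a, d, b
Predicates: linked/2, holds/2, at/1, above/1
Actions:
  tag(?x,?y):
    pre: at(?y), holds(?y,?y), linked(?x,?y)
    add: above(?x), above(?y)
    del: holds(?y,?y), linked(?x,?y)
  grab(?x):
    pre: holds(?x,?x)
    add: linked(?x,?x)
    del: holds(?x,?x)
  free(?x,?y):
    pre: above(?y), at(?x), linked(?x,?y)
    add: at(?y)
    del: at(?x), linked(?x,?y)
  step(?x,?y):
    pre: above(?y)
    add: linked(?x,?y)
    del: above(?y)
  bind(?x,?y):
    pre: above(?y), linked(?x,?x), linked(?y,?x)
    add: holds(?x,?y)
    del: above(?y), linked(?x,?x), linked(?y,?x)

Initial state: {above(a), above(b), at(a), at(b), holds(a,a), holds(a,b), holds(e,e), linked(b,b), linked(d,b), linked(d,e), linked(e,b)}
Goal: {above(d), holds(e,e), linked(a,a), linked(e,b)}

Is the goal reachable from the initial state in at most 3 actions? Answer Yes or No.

Yes

1. grab(a)  →  {above(a), above(b), at(a), at(b), holds(a,b), holds(e,e), linked(a,a), linked(b,b), linked(d,b), linked(d,e), linked(e,b)}
2. bind(b,b)  →  {above(a), at(a), at(b), holds(a,b), holds(b,b), holds(e,e), linked(a,a), linked(d,b), linked(d,e), linked(e,b)}
3. tag(d,b)  →  {above(a), above(b), above(d), at(a), at(b), holds(a,b), holds(e,e), linked(a,a), linked(d,e), linked(e,b)}
optimal plan length = 3; 3 ≤ 3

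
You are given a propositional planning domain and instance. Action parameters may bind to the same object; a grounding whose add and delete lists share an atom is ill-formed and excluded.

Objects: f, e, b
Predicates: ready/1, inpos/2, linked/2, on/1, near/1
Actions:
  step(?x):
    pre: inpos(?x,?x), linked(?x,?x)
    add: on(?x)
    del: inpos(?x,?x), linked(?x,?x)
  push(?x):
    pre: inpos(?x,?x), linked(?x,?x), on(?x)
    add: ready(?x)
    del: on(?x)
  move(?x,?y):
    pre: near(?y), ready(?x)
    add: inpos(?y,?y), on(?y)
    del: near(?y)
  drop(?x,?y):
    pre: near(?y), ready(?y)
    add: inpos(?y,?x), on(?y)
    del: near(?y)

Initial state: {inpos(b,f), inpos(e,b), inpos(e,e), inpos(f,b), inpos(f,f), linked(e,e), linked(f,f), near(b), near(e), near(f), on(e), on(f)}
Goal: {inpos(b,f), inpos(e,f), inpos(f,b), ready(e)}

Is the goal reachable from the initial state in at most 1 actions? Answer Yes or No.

1. push(e)  →  {inpos(b,f), inpos(e,b), inpos(e,e), inpos(f,b), inpos(f,f), linked(e,e), linked(f,f), near(b), near(e), near(f), on(f), ready(e)}
2. drop(f,e)  →  {inpos(b,f), inpos(e,b), inpos(e,e), inpos(e,f), inpos(f,b), inpos(f,f), linked(e,e), linked(f,f), near(b), near(f), on(e), on(f), ready(e)}
optimal plan length = 2; 2 > 1

No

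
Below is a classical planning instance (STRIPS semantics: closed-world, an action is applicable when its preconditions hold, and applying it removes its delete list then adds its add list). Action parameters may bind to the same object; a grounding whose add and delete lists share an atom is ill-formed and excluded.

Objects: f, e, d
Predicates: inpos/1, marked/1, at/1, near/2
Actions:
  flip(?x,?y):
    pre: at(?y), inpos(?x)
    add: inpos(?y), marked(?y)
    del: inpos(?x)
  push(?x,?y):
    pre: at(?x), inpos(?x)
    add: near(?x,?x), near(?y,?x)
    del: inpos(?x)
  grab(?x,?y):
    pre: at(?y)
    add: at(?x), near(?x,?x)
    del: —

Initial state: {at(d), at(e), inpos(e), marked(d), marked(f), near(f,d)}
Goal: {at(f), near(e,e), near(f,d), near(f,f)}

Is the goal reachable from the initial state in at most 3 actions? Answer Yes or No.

Yes

1. push(e,f)  →  {at(d), at(e), marked(d), marked(f), near(e,e), near(f,d), near(f,e)}
2. grab(f,e)  →  {at(d), at(e), at(f), marked(d), marked(f), near(e,e), near(f,d), near(f,e), near(f,f)}
optimal plan length = 2; 2 ≤ 3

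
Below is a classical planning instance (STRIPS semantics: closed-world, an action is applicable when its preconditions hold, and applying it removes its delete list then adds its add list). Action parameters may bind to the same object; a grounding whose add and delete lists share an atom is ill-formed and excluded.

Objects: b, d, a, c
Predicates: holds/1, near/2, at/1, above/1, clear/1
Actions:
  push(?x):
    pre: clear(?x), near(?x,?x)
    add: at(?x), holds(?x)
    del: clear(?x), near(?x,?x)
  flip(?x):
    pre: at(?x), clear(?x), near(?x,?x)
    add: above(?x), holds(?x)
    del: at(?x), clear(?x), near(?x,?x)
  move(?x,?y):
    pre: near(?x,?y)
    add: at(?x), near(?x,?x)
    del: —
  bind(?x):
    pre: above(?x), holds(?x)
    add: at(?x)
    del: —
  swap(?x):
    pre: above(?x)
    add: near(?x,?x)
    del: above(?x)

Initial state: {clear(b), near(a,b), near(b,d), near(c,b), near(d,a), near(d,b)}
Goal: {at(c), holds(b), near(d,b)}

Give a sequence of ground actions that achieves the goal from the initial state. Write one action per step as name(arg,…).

move(b,d); push(b); move(c,b)

1. move(b,d)  →  {at(b), clear(b), near(a,b), near(b,b), near(b,d), near(c,b), near(d,a), near(d,b)}
2. push(b)  →  {at(b), holds(b), near(a,b), near(b,d), near(c,b), near(d,a), near(d,b)}
3. move(c,b)  →  {at(b), at(c), holds(b), near(a,b), near(b,d), near(c,b), near(c,c), near(d,a), near(d,b)}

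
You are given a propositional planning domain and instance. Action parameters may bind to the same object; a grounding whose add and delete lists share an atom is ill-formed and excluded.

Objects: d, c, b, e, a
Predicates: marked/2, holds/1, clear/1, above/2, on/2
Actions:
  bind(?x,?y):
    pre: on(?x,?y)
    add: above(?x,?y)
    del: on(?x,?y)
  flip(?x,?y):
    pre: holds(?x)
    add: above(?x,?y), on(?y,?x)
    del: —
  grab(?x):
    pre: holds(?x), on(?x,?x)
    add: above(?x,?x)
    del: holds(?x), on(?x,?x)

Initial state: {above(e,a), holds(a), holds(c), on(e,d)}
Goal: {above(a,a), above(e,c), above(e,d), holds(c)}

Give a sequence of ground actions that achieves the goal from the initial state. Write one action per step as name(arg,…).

1. bind(e,d)  →  {above(e,a), above(e,d), holds(a), holds(c)}
2. flip(c,e)  →  {above(c,e), above(e,a), above(e,d), holds(a), holds(c), on(e,c)}
3. bind(e,c)  →  {above(c,e), above(e,a), above(e,c), above(e,d), holds(a), holds(c)}
4. flip(a,a)  →  {above(a,a), above(c,e), above(e,a), above(e,c), above(e,d), holds(a), holds(c), on(a,a)}

bind(e,d); flip(c,e); bind(e,c); flip(a,a)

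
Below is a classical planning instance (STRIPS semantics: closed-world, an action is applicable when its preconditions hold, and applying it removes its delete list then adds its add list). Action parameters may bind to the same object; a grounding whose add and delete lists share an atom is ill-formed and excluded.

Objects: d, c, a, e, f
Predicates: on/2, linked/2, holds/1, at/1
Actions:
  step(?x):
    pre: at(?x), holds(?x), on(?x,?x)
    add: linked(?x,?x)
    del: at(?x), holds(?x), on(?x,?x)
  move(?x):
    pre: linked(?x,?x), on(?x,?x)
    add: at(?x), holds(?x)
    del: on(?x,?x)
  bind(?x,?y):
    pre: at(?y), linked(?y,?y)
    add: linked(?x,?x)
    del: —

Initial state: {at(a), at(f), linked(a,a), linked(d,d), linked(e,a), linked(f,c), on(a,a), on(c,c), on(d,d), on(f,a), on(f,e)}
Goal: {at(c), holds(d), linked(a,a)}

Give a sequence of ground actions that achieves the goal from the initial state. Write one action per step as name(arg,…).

1. move(d)  →  {at(a), at(d), at(f), holds(d), linked(a,a), linked(d,d), linked(e,a), linked(f,c), on(a,a), on(c,c), on(f,a), on(f,e)}
2. bind(c,d)  →  {at(a), at(d), at(f), holds(d), linked(a,a), linked(c,c), linked(d,d), linked(e,a), linked(f,c), on(a,a), on(c,c), on(f,a), on(f,e)}
3. move(c)  →  {at(a), at(c), at(d), at(f), holds(c), holds(d), linked(a,a), linked(c,c), linked(d,d), linked(e,a), linked(f,c), on(a,a), on(f,a), on(f,e)}

move(d); bind(c,d); move(c)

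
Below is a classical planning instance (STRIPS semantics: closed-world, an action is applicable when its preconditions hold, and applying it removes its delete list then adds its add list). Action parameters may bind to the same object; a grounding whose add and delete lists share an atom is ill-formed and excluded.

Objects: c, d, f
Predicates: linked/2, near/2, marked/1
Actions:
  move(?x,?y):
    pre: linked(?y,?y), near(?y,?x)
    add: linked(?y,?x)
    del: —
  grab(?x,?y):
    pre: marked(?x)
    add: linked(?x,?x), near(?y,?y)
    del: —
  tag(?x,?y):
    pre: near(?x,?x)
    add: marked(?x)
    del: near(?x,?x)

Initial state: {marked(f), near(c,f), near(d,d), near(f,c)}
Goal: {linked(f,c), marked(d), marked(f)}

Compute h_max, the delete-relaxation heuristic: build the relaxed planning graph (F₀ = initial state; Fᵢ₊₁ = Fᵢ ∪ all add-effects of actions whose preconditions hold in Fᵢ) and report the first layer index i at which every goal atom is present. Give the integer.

2

F0 = init (4 atoms)
F1 = F0 ∪ {linked(f,f), marked(d), near(c,c), near(f,f)}  (8 atoms)
F2 = F1 ∪ {linked(d,d), linked(f,c), marked(c)}  (11 atoms)
goal ⊆ F2  ⇒  h_max = 2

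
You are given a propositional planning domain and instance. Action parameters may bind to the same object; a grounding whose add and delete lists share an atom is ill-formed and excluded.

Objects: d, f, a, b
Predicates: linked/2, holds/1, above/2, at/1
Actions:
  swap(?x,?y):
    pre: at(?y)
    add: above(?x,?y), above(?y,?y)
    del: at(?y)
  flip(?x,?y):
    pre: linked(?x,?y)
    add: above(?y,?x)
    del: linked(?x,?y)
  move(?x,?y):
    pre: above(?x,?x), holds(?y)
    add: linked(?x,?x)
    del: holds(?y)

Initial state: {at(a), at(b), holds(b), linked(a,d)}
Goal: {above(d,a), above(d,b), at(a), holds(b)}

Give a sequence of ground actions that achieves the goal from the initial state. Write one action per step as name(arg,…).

swap(d,b); flip(a,d)

1. swap(d,b)  →  {above(b,b), above(d,b), at(a), holds(b), linked(a,d)}
2. flip(a,d)  →  {above(b,b), above(d,a), above(d,b), at(a), holds(b)}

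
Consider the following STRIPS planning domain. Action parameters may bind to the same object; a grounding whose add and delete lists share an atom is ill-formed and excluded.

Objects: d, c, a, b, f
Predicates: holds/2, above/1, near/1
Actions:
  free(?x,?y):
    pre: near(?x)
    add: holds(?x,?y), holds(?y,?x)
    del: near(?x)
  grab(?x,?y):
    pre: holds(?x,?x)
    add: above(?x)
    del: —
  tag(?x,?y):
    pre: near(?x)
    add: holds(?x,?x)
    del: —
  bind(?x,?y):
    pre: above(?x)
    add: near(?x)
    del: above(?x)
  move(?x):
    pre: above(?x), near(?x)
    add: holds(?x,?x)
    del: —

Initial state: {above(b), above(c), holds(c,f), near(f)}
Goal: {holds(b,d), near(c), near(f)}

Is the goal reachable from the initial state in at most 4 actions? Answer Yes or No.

Yes

1. bind(c,d)  →  {above(b), holds(c,f), near(c), near(f)}
2. bind(b,d)  →  {holds(c,f), near(b), near(c), near(f)}
3. free(b,d)  →  {holds(b,d), holds(c,f), holds(d,b), near(c), near(f)}
optimal plan length = 3; 3 ≤ 4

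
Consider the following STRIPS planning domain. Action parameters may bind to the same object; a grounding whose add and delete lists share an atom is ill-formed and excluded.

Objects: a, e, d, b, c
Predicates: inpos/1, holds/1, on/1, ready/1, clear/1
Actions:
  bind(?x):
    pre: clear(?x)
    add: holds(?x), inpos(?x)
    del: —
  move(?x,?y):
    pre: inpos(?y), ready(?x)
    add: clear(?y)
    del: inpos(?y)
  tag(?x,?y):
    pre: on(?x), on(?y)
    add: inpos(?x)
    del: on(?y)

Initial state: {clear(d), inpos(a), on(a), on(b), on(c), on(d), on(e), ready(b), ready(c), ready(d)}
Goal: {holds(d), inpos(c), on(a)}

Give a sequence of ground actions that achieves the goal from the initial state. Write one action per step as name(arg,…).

1. bind(d)  →  {clear(d), holds(d), inpos(a), inpos(d), on(a), on(b), on(c), on(d), on(e), ready(b), ready(c), ready(d)}
2. tag(c,e)  →  {clear(d), holds(d), inpos(a), inpos(c), inpos(d), on(a), on(b), on(c), on(d), ready(b), ready(c), ready(d)}

bind(d); tag(c,e)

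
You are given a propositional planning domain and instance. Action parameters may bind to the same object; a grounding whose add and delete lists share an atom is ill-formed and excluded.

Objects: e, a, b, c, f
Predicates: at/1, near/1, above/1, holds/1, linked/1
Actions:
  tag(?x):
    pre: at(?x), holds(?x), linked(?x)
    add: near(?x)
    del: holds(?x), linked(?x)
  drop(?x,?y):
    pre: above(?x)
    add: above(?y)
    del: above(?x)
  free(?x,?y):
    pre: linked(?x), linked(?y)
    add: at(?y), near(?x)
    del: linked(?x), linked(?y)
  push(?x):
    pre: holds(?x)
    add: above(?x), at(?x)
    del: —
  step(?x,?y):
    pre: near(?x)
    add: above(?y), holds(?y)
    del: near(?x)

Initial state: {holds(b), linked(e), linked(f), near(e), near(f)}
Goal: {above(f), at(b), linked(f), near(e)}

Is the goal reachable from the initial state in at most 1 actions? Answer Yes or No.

No

1. push(b)  →  {above(b), at(b), holds(b), linked(e), linked(f), near(e), near(f)}
2. drop(b,f)  →  {above(f), at(b), holds(b), linked(e), linked(f), near(e), near(f)}
optimal plan length = 2; 2 > 1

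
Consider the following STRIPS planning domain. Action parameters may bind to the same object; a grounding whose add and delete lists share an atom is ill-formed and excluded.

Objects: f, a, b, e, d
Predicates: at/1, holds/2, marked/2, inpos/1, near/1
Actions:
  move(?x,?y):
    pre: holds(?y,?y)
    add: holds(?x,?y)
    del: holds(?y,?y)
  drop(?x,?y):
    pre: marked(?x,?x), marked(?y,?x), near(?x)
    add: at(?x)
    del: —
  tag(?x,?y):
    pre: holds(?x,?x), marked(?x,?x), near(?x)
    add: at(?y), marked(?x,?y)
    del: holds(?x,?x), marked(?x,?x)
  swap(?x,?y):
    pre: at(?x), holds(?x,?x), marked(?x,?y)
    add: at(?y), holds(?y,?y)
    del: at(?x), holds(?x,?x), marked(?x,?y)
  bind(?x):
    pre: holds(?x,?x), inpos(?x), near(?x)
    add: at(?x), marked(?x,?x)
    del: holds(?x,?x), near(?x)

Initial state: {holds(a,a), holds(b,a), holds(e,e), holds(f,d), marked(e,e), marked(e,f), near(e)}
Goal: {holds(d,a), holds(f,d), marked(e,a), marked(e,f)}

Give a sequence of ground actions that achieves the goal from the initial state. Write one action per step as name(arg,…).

move(d,a); tag(e,a)

1. move(d,a)  →  {holds(b,a), holds(d,a), holds(e,e), holds(f,d), marked(e,e), marked(e,f), near(e)}
2. tag(e,a)  →  {at(a), holds(b,a), holds(d,a), holds(f,d), marked(e,a), marked(e,f), near(e)}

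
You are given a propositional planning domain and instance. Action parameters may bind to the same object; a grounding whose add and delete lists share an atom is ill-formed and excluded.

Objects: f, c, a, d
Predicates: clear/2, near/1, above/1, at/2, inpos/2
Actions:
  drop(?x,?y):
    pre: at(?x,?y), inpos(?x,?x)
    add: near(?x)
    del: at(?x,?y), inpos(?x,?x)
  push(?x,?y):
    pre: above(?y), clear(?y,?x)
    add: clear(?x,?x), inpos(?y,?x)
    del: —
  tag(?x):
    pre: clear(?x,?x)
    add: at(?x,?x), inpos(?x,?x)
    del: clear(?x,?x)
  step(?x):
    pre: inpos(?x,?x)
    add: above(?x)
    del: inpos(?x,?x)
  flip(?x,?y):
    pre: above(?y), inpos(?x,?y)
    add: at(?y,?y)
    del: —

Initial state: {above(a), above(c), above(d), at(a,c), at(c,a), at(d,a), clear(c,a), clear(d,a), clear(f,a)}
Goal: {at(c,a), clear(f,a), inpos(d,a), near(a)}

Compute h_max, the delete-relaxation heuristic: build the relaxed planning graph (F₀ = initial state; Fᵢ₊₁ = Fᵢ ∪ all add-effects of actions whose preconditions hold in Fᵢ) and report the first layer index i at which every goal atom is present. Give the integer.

F0 = init (9 atoms)
F1 = F0 ∪ {clear(a,a), inpos(c,a), inpos(d,a)}  (12 atoms)
F2 = F1 ∪ {at(a,a), inpos(a,a)}  (14 atoms)
F3 = F2 ∪ {near(a)}  (15 atoms)
goal ⊆ F3  ⇒  h_max = 3

3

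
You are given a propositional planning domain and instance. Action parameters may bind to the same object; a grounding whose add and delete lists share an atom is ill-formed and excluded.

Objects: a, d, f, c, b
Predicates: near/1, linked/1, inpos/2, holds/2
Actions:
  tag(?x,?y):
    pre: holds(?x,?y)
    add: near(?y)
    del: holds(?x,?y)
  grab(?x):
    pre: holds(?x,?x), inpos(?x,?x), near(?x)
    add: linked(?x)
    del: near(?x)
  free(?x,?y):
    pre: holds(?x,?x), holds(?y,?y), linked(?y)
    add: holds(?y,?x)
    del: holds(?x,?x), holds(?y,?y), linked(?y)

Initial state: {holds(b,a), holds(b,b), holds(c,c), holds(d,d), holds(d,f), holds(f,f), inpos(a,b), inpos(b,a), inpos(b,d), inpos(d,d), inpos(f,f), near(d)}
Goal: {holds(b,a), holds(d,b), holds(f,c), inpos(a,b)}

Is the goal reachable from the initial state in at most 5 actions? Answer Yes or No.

Yes

1. tag(d,f)  →  {holds(b,a), holds(b,b), holds(c,c), holds(d,d), holds(f,f), inpos(a,b), inpos(b,a), inpos(b,d), inpos(d,d), inpos(f,f), near(d), near(f)}
2. grab(d)  →  {holds(b,a), holds(b,b), holds(c,c), holds(d,d), holds(f,f), inpos(a,b), inpos(b,a), inpos(b,d), inpos(d,d), inpos(f,f), linked(d), near(f)}
3. grab(f)  →  {holds(b,a), holds(b,b), holds(c,c), holds(d,d), holds(f,f), inpos(a,b), inpos(b,a), inpos(b,d), inpos(d,d), inpos(f,f), linked(d), linked(f)}
4. free(c,f)  →  {holds(b,a), holds(b,b), holds(d,d), holds(f,c), inpos(a,b), inpos(b,a), inpos(b,d), inpos(d,d), inpos(f,f), linked(d)}
5. free(b,d)  →  {holds(b,a), holds(d,b), holds(f,c), inpos(a,b), inpos(b,a), inpos(b,d), inpos(d,d), inpos(f,f)}
optimal plan length = 5; 5 ≤ 5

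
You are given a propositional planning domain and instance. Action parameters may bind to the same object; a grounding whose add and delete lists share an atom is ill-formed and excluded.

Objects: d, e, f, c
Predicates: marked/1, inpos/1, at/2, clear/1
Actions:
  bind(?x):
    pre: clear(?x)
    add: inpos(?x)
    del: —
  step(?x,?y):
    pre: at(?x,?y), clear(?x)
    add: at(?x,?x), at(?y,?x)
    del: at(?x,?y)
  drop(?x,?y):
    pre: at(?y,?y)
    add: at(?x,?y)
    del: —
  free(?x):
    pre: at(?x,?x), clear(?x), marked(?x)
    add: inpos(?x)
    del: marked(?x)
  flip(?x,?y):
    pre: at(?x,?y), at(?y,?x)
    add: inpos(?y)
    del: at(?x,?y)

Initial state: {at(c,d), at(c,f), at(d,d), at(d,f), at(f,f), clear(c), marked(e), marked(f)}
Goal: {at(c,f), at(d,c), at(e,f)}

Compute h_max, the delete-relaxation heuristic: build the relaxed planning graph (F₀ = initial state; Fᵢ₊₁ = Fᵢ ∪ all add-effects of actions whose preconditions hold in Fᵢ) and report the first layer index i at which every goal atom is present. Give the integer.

1

F0 = init (8 atoms)
F1 = F0 ∪ {at(c,c), at(d,c), at(e,d), at(e,f), at(f,c), at(f,d), inpos(c), inpos(d), inpos(f)}  (17 atoms)
goal ⊆ F1  ⇒  h_max = 1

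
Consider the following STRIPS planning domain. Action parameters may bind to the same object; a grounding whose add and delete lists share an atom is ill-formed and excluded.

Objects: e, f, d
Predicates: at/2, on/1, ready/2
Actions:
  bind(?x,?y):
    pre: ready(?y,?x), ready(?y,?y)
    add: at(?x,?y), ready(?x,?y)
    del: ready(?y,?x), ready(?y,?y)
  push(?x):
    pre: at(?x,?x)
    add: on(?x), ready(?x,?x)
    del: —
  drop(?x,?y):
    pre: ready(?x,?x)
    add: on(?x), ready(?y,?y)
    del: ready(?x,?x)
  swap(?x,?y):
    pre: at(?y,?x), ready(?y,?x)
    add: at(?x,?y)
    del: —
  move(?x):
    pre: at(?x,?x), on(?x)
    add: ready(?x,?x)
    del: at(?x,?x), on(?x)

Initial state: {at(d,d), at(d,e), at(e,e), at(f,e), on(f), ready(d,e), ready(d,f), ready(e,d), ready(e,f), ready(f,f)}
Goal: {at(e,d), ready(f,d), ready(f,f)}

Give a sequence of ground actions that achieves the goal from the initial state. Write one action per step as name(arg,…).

1. push(d)  →  {at(d,d), at(d,e), at(e,e), at(f,e), on(d), on(f), ready(d,d), ready(d,e), ready(d,f), ready(e,d), ready(e,f), ready(f,f)}
2. bind(f,d)  →  {at(d,d), at(d,e), at(e,e), at(f,d), at(f,e), on(d), on(f), ready(d,e), ready(e,d), ready(e,f), ready(f,d), ready(f,f)}
3. swap(e,d)  →  {at(d,d), at(d,e), at(e,d), at(e,e), at(f,d), at(f,e), on(d), on(f), ready(d,e), ready(e,d), ready(e,f), ready(f,d), ready(f,f)}

push(d); bind(f,d); swap(e,d)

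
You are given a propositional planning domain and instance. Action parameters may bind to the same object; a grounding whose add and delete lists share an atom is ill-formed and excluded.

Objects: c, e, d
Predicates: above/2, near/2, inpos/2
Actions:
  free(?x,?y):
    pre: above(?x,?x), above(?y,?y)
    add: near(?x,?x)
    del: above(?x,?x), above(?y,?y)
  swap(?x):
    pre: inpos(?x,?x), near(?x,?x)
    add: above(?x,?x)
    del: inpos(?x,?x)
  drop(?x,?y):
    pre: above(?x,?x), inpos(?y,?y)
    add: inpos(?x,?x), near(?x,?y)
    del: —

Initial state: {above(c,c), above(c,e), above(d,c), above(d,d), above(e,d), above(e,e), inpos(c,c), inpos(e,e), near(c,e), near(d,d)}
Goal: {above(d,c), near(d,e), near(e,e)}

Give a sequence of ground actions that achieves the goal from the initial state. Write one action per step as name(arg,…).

free(e,c); drop(d,e)

1. free(e,c)  →  {above(c,e), above(d,c), above(d,d), above(e,d), inpos(c,c), inpos(e,e), near(c,e), near(d,d), near(e,e)}
2. drop(d,e)  →  {above(c,e), above(d,c), above(d,d), above(e,d), inpos(c,c), inpos(d,d), inpos(e,e), near(c,e), near(d,d), near(d,e), near(e,e)}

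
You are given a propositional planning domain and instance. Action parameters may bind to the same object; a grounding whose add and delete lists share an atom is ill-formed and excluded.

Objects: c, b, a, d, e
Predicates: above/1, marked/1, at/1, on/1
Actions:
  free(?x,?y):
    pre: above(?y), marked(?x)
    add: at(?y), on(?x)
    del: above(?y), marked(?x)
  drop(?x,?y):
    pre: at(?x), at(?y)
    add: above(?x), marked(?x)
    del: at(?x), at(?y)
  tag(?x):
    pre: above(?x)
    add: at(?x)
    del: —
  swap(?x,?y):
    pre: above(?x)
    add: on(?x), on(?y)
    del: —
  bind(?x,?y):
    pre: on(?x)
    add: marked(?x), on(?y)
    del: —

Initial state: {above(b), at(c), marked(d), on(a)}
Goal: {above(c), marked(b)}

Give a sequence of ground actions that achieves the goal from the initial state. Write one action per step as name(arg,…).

1. free(d,b)  →  {at(b), at(c), on(a), on(d)}
2. drop(c,c)  →  {above(c), at(b), marked(c), on(a), on(d)}
3. drop(b,b)  →  {above(b), above(c), marked(b), marked(c), on(a), on(d)}

free(d,b); drop(c,c); drop(b,b)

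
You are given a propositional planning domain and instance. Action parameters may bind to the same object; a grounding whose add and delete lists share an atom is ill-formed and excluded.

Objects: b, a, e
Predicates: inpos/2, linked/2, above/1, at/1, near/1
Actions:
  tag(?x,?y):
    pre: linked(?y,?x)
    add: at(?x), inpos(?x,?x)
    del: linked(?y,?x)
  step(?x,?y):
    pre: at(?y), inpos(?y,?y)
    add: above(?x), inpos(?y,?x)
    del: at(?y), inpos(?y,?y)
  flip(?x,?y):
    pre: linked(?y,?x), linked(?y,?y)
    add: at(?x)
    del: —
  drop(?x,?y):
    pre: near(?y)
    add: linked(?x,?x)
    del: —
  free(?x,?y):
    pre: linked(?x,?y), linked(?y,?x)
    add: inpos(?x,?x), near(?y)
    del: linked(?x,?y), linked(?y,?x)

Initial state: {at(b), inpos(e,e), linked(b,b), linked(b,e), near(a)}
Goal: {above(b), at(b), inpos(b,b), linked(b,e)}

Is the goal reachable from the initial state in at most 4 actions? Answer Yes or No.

Yes

1. flip(e,b)  →  {at(b), at(e), inpos(e,e), linked(b,b), linked(b,e), near(a)}
2. tag(b,b)  →  {at(b), at(e), inpos(b,b), inpos(e,e), linked(b,e), near(a)}
3. step(b,e)  →  {above(b), at(b), inpos(b,b), inpos(e,b), linked(b,e), near(a)}
optimal plan length = 3; 3 ≤ 4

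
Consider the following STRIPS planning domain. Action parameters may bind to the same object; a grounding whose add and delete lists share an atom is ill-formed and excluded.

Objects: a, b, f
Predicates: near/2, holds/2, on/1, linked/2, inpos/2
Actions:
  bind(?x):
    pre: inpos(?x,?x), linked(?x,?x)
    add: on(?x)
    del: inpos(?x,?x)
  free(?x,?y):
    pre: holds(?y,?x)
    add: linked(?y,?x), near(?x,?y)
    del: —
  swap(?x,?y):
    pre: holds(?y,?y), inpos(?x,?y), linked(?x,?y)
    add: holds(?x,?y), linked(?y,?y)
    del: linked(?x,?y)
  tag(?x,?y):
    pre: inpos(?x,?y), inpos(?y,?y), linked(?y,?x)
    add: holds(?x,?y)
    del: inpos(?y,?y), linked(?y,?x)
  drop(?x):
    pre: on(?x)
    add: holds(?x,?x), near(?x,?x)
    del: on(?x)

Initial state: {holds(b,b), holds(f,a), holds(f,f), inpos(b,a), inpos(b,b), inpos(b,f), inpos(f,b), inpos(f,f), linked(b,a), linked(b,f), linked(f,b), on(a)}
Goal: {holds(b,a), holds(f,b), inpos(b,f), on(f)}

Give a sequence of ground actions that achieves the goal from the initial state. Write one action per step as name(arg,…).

1. free(f,f)  →  {holds(b,b), holds(f,a), holds(f,f), inpos(b,a), inpos(b,b), inpos(b,f), inpos(f,b), inpos(f,f), linked(b,a), linked(b,f), linked(f,b), linked(f,f), near(f,f), on(a)}
2. bind(f)  →  {holds(b,b), holds(f,a), holds(f,f), inpos(b,a), inpos(b,b), inpos(b,f), inpos(f,b), linked(b,a), linked(b,f), linked(f,b), linked(f,f), near(f,f), on(a), on(f)}
3. swap(f,b)  →  {holds(b,b), holds(f,a), holds(f,b), holds(f,f), inpos(b,a), inpos(b,b), inpos(b,f), inpos(f,b), linked(b,a), linked(b,b), linked(b,f), linked(f,f), near(f,f), on(a), on(f)}
4. drop(a)  →  {holds(a,a), holds(b,b), holds(f,a), holds(f,b), holds(f,f), inpos(b,a), inpos(b,b), inpos(b,f), inpos(f,b), linked(b,a), linked(b,b), linked(b,f), linked(f,f), near(a,a), near(f,f), on(f)}
5. swap(b,a)  →  {holds(a,a), holds(b,a), holds(b,b), holds(f,a), holds(f,b), holds(f,f), inpos(b,a), inpos(b,b), inpos(b,f), inpos(f,b), linked(a,a), linked(b,b), linked(b,f), linked(f,f), near(a,a), near(f,f), on(f)}

free(f,f); bind(f); swap(f,b); drop(a); swap(b,a)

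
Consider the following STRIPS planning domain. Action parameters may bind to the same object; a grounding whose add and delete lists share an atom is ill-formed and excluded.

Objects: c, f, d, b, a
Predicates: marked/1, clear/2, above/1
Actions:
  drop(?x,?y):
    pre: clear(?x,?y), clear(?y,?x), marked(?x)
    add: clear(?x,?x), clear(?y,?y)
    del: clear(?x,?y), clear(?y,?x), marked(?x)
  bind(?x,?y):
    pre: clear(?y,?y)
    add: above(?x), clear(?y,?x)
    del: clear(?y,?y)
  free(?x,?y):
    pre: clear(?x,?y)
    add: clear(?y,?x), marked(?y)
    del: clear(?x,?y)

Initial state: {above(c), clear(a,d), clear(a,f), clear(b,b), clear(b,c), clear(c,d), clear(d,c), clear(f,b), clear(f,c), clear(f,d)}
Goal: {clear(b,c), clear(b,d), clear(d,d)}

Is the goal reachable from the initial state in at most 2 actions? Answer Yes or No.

No

1. bind(d,b)  →  {above(c), above(d), clear(a,d), clear(a,f), clear(b,c), clear(b,d), clear(c,d), clear(d,c), clear(f,b), clear(f,c), clear(f,d)}
2. free(f,c)  →  {above(c), above(d), clear(a,d), clear(a,f), clear(b,c), clear(b,d), clear(c,d), clear(c,f), clear(d,c), clear(f,b), clear(f,d), marked(c)}
3. drop(c,d)  →  {above(c), above(d), clear(a,d), clear(a,f), clear(b,c), clear(b,d), clear(c,c), clear(c,f), clear(d,d), clear(f,b), clear(f,d)}
optimal plan length = 3; 3 > 2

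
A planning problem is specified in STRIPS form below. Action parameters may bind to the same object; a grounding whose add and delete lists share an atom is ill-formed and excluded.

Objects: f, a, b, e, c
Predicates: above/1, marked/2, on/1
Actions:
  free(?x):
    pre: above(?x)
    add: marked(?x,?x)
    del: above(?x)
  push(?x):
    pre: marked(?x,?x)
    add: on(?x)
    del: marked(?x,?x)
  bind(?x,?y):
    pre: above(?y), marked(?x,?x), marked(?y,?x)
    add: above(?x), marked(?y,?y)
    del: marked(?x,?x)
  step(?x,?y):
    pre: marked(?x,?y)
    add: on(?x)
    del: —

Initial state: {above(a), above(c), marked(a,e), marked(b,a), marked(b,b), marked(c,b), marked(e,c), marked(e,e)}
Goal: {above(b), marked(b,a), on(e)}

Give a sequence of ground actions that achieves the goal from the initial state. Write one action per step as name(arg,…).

1. push(e)  →  {above(a), above(c), marked(a,e), marked(b,a), marked(b,b), marked(c,b), marked(e,c), on(e)}
2. bind(b,c)  →  {above(a), above(b), above(c), marked(a,e), marked(b,a), marked(c,b), marked(c,c), marked(e,c), on(e)}

push(e); bind(b,c)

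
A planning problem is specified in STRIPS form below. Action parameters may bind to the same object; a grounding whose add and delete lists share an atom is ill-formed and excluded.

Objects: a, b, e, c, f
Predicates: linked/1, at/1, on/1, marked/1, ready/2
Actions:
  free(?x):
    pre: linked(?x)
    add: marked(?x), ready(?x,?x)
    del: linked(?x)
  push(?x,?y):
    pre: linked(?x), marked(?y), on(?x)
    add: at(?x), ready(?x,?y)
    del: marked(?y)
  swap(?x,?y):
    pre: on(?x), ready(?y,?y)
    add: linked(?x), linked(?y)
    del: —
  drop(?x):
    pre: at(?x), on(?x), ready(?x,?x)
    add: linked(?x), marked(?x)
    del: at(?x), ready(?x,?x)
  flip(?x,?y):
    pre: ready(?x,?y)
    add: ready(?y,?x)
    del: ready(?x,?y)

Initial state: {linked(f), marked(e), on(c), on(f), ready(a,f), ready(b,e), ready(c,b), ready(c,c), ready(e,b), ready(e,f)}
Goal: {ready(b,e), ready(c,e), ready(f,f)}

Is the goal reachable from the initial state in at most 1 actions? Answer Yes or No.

1. free(f)  →  {marked(e), marked(f), on(c), on(f), ready(a,f), ready(b,e), ready(c,b), ready(c,c), ready(e,b), ready(e,f), ready(f,f)}
2. swap(c,c)  →  {linked(c), marked(e), marked(f), on(c), on(f), ready(a,f), ready(b,e), ready(c,b), ready(c,c), ready(e,b), ready(e,f), ready(f,f)}
3. push(c,e)  →  {at(c), linked(c), marked(f), on(c), on(f), ready(a,f), ready(b,e), ready(c,b), ready(c,c), ready(c,e), ready(e,b), ready(e,f), ready(f,f)}
optimal plan length = 3; 3 > 1

No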